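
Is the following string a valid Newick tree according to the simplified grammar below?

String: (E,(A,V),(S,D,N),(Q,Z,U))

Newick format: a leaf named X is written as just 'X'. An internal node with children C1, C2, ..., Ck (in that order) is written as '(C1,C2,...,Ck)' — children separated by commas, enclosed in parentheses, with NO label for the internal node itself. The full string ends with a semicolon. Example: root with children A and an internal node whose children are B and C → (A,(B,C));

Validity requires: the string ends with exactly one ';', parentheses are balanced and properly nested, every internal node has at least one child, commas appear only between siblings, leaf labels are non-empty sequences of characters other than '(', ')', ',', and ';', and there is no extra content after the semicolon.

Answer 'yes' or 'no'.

Input: (E,(A,V),(S,D,N),(Q,Z,U))
Paren balance: 4 '(' vs 4 ')' OK
Ends with single ';': False
Full parse: FAILS (must end with ;)
Valid: False

Answer: no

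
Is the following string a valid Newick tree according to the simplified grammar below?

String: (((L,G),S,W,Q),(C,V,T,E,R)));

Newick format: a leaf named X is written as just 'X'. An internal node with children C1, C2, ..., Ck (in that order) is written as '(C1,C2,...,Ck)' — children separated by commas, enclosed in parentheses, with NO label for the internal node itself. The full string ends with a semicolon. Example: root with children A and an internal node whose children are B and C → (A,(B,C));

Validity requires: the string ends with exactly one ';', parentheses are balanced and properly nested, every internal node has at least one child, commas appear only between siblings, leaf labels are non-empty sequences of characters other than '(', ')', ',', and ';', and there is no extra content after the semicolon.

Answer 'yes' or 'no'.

Input: (((L,G),S,W,Q),(C,V,T,E,R)));
Paren balance: 4 '(' vs 5 ')' MISMATCH
Ends with single ';': True
Full parse: FAILS (extra content after tree at pos 27)
Valid: False

Answer: no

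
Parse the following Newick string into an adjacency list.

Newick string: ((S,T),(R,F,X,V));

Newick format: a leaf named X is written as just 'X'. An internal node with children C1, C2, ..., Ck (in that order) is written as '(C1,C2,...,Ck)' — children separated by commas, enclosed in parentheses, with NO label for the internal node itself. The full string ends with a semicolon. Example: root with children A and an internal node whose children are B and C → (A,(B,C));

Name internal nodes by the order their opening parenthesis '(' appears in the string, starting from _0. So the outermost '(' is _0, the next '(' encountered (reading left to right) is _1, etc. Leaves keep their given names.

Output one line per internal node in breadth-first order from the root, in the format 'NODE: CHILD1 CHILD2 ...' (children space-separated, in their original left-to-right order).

Answer: _0: _1 _2
_1: S T
_2: R F X V

Derivation:
Input: ((S,T),(R,F,X,V));
Scanning left-to-right, naming '(' by encounter order:
  pos 0: '(' -> open internal node _0 (depth 1)
  pos 1: '(' -> open internal node _1 (depth 2)
  pos 5: ')' -> close internal node _1 (now at depth 1)
  pos 7: '(' -> open internal node _2 (depth 2)
  pos 15: ')' -> close internal node _2 (now at depth 1)
  pos 16: ')' -> close internal node _0 (now at depth 0)
Total internal nodes: 3
BFS adjacency from root:
  _0: _1 _2
  _1: S T
  _2: R F X V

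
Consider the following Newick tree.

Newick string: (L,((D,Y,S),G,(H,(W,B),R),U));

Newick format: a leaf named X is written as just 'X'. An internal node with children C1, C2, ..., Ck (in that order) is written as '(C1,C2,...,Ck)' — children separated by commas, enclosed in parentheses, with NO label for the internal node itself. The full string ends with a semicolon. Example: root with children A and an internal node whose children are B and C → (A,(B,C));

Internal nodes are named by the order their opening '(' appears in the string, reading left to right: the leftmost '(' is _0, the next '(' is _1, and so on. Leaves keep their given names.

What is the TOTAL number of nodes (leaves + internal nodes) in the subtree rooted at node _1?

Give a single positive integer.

Answer: 13

Derivation:
Newick: (L,((D,Y,S),G,(H,(W,B),R),U));
Locate _1: it is the '(' at position 3 (the 2nd '(' reading left to right).
Query: subtree rooted at _1
_1: subtree_size = 1 + 12
  _2: subtree_size = 1 + 3
    D: subtree_size = 1 + 0
    Y: subtree_size = 1 + 0
    S: subtree_size = 1 + 0
  G: subtree_size = 1 + 0
  _3: subtree_size = 1 + 5
    H: subtree_size = 1 + 0
    _4: subtree_size = 1 + 2
      W: subtree_size = 1 + 0
      B: subtree_size = 1 + 0
    R: subtree_size = 1 + 0
  U: subtree_size = 1 + 0
Total subtree size of _1: 13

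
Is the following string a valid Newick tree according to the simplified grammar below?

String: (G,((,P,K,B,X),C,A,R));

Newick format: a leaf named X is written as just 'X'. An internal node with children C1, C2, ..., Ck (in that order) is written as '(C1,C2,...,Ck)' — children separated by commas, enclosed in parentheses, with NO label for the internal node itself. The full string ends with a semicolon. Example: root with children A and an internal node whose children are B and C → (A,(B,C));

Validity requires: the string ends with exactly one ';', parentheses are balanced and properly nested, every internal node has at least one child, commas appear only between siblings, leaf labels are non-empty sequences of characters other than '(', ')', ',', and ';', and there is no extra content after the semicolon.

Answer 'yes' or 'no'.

Input: (G,((,P,K,B,X),C,A,R));
Paren balance: 3 '(' vs 3 ')' OK
Ends with single ';': True
Full parse: FAILS (empty leaf label at pos 5)
Valid: False

Answer: no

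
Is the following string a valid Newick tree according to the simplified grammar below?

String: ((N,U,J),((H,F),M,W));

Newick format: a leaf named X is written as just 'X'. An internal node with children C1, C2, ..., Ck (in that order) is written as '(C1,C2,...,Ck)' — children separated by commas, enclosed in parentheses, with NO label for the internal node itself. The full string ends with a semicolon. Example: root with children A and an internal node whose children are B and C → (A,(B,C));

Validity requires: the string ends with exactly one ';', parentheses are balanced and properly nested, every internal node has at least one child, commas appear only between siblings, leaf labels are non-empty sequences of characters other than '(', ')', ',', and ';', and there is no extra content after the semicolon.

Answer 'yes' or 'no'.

Answer: yes

Derivation:
Input: ((N,U,J),((H,F),M,W));
Paren balance: 4 '(' vs 4 ')' OK
Ends with single ';': True
Full parse: OK
Valid: True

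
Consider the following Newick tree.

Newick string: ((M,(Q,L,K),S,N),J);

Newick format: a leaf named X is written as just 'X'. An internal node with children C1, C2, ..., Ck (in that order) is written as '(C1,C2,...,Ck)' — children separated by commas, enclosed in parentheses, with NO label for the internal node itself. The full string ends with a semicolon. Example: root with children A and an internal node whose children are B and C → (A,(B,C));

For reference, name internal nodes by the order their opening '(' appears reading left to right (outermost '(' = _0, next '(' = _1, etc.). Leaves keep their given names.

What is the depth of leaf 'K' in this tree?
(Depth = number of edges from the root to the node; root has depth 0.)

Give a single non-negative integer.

Newick: ((M,(Q,L,K),S,N),J);
Naming internals by '(' encounter order: outermost '(' = _0, next = _1, ...
Query node: K
Path from root: _0 -> _1 -> _2 -> K
Depth of K: 3 (number of edges from root)

Answer: 3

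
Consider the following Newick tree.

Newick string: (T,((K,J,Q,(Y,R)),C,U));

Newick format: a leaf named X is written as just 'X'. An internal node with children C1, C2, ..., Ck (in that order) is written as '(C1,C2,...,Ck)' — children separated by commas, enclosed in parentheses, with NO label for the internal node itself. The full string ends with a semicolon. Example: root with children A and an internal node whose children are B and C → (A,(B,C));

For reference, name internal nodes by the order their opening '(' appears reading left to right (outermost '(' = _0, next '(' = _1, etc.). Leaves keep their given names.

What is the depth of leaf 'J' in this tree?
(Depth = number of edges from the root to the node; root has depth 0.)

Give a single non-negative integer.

Newick: (T,((K,J,Q,(Y,R)),C,U));
Naming internals by '(' encounter order: outermost '(' = _0, next = _1, ...
Query node: J
Path from root: _0 -> _1 -> _2 -> J
Depth of J: 3 (number of edges from root)

Answer: 3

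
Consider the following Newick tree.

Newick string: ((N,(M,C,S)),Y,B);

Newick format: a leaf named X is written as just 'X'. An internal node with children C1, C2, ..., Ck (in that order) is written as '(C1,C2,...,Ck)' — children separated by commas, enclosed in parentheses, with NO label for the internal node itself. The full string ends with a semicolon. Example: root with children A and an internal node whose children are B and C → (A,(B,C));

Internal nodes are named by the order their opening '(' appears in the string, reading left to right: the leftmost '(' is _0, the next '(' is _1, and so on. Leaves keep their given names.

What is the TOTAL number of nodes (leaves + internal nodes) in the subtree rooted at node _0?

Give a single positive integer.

Answer: 9

Derivation:
Newick: ((N,(M,C,S)),Y,B);
Locate _0: it is the '(' at position 0 (the 1st '(' reading left to right).
Query: subtree rooted at _0
_0: subtree_size = 1 + 8
  _1: subtree_size = 1 + 5
    N: subtree_size = 1 + 0
    _2: subtree_size = 1 + 3
      M: subtree_size = 1 + 0
      C: subtree_size = 1 + 0
      S: subtree_size = 1 + 0
  Y: subtree_size = 1 + 0
  B: subtree_size = 1 + 0
Total subtree size of _0: 9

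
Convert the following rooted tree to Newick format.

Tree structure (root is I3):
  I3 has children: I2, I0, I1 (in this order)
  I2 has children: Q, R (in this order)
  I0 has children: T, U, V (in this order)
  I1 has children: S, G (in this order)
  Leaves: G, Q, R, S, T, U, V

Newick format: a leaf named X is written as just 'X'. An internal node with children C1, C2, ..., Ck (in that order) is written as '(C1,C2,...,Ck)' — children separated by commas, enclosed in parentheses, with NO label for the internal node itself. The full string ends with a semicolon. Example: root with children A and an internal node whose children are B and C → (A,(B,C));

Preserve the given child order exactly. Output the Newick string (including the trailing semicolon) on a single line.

internal I3 with children ['I2', 'I0', 'I1']
  internal I2 with children ['Q', 'R']
    leaf 'Q' → 'Q'
    leaf 'R' → 'R'
  → '(Q,R)'
  internal I0 with children ['T', 'U', 'V']
    leaf 'T' → 'T'
    leaf 'U' → 'U'
    leaf 'V' → 'V'
  → '(T,U,V)'
  internal I1 with children ['S', 'G']
    leaf 'S' → 'S'
    leaf 'G' → 'G'
  → '(S,G)'
→ '((Q,R),(T,U,V),(S,G))'
Final: ((Q,R),(T,U,V),(S,G));

Answer: ((Q,R),(T,U,V),(S,G));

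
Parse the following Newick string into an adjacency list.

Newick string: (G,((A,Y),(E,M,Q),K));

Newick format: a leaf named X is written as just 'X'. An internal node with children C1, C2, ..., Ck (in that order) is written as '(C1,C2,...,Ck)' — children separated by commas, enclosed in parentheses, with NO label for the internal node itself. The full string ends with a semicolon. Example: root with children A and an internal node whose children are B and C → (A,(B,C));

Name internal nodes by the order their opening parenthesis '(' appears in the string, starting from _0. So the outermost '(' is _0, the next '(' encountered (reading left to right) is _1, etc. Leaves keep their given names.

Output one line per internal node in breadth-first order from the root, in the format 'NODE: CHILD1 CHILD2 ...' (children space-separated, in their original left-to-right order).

Answer: _0: G _1
_1: _2 _3 K
_2: A Y
_3: E M Q

Derivation:
Input: (G,((A,Y),(E,M,Q),K));
Scanning left-to-right, naming '(' by encounter order:
  pos 0: '(' -> open internal node _0 (depth 1)
  pos 3: '(' -> open internal node _1 (depth 2)
  pos 4: '(' -> open internal node _2 (depth 3)
  pos 8: ')' -> close internal node _2 (now at depth 2)
  pos 10: '(' -> open internal node _3 (depth 3)
  pos 16: ')' -> close internal node _3 (now at depth 2)
  pos 19: ')' -> close internal node _1 (now at depth 1)
  pos 20: ')' -> close internal node _0 (now at depth 0)
Total internal nodes: 4
BFS adjacency from root:
  _0: G _1
  _1: _2 _3 K
  _2: A Y
  _3: E M Q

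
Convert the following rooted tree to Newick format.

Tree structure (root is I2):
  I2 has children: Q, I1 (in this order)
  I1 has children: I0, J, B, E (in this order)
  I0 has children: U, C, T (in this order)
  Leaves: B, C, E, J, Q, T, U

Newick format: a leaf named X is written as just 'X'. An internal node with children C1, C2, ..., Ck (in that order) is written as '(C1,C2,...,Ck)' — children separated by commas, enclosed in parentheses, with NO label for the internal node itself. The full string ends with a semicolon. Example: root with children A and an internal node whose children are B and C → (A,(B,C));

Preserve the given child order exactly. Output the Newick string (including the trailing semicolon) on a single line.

Answer: (Q,((U,C,T),J,B,E));

Derivation:
internal I2 with children ['Q', 'I1']
  leaf 'Q' → 'Q'
  internal I1 with children ['I0', 'J', 'B', 'E']
    internal I0 with children ['U', 'C', 'T']
      leaf 'U' → 'U'
      leaf 'C' → 'C'
      leaf 'T' → 'T'
    → '(U,C,T)'
    leaf 'J' → 'J'
    leaf 'B' → 'B'
    leaf 'E' → 'E'
  → '((U,C,T),J,B,E)'
→ '(Q,((U,C,T),J,B,E))'
Final: (Q,((U,C,T),J,B,E));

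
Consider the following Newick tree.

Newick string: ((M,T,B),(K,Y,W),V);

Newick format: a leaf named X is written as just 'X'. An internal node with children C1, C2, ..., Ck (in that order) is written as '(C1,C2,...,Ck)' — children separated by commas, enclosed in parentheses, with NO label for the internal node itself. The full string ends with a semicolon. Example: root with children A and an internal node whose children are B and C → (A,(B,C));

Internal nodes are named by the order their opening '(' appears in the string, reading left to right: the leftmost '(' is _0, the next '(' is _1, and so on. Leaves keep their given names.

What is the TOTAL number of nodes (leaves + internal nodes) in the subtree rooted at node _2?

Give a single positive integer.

Newick: ((M,T,B),(K,Y,W),V);
Locate _2: it is the '(' at position 9 (the 3rd '(' reading left to right).
Query: subtree rooted at _2
_2: subtree_size = 1 + 3
  K: subtree_size = 1 + 0
  Y: subtree_size = 1 + 0
  W: subtree_size = 1 + 0
Total subtree size of _2: 4

Answer: 4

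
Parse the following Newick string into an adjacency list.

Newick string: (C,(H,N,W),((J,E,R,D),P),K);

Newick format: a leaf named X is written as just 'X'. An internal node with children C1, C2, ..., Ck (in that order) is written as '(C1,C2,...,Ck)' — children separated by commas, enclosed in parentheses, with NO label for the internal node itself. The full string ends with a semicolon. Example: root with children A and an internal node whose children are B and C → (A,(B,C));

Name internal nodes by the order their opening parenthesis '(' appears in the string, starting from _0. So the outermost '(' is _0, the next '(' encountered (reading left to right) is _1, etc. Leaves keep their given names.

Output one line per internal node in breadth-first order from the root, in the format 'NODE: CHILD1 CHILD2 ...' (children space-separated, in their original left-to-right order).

Answer: _0: C _1 _2 K
_1: H N W
_2: _3 P
_3: J E R D

Derivation:
Input: (C,(H,N,W),((J,E,R,D),P),K);
Scanning left-to-right, naming '(' by encounter order:
  pos 0: '(' -> open internal node _0 (depth 1)
  pos 3: '(' -> open internal node _1 (depth 2)
  pos 9: ')' -> close internal node _1 (now at depth 1)
  pos 11: '(' -> open internal node _2 (depth 2)
  pos 12: '(' -> open internal node _3 (depth 3)
  pos 20: ')' -> close internal node _3 (now at depth 2)
  pos 23: ')' -> close internal node _2 (now at depth 1)
  pos 26: ')' -> close internal node _0 (now at depth 0)
Total internal nodes: 4
BFS adjacency from root:
  _0: C _1 _2 K
  _1: H N W
  _2: _3 P
  _3: J E R D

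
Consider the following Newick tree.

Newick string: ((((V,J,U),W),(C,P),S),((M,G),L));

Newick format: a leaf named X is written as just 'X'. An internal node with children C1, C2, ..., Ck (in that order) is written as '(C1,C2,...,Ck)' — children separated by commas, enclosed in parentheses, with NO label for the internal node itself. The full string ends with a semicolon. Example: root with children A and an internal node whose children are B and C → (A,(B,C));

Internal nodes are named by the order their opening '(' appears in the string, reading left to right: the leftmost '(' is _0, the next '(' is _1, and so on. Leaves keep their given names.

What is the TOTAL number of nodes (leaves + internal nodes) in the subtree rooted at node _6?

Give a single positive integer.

Answer: 3

Derivation:
Newick: ((((V,J,U),W),(C,P),S),((M,G),L));
Locate _6: it is the '(' at position 24 (the 7th '(' reading left to right).
Query: subtree rooted at _6
_6: subtree_size = 1 + 2
  M: subtree_size = 1 + 0
  G: subtree_size = 1 + 0
Total subtree size of _6: 3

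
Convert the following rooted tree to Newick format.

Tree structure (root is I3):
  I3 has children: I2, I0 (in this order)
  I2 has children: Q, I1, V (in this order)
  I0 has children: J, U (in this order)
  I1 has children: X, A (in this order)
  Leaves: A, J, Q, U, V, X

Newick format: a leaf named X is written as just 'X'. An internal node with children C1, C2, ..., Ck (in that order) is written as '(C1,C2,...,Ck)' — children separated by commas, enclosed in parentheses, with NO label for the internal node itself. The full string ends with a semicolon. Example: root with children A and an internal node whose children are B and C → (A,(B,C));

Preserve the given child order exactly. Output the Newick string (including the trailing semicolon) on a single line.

Answer: ((Q,(X,A),V),(J,U));

Derivation:
internal I3 with children ['I2', 'I0']
  internal I2 with children ['Q', 'I1', 'V']
    leaf 'Q' → 'Q'
    internal I1 with children ['X', 'A']
      leaf 'X' → 'X'
      leaf 'A' → 'A'
    → '(X,A)'
    leaf 'V' → 'V'
  → '(Q,(X,A),V)'
  internal I0 with children ['J', 'U']
    leaf 'J' → 'J'
    leaf 'U' → 'U'
  → '(J,U)'
→ '((Q,(X,A),V),(J,U))'
Final: ((Q,(X,A),V),(J,U));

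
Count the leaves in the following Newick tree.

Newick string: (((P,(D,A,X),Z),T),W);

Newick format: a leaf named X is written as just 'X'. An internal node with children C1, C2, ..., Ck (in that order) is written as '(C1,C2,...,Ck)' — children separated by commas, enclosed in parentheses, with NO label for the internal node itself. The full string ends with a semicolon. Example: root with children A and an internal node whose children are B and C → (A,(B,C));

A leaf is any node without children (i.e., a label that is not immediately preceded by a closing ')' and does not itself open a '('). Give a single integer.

Newick: (((P,(D,A,X),Z),T),W);
Scan left-to-right; a leaf is any maximal label run not followed by '(':
  pos 3: leaf 'P' → count = 1
  pos 6: leaf 'D' → count = 2
  pos 8: leaf 'A' → count = 3
  pos 10: leaf 'X' → count = 4
  pos 13: leaf 'Z' → count = 5
  pos 16: leaf 'T' → count = 6
  pos 19: leaf 'W' → count = 7
Total leaves: 7

Answer: 7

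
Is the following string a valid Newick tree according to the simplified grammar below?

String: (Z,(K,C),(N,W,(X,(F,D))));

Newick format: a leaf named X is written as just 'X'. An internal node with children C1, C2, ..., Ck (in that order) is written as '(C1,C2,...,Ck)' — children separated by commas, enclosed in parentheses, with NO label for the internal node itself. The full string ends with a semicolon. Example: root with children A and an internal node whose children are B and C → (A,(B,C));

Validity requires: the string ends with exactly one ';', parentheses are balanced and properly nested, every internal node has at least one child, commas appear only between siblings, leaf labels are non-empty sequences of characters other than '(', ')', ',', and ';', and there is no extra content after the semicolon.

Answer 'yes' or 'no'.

Input: (Z,(K,C),(N,W,(X,(F,D))));
Paren balance: 5 '(' vs 5 ')' OK
Ends with single ';': True
Full parse: OK
Valid: True

Answer: yes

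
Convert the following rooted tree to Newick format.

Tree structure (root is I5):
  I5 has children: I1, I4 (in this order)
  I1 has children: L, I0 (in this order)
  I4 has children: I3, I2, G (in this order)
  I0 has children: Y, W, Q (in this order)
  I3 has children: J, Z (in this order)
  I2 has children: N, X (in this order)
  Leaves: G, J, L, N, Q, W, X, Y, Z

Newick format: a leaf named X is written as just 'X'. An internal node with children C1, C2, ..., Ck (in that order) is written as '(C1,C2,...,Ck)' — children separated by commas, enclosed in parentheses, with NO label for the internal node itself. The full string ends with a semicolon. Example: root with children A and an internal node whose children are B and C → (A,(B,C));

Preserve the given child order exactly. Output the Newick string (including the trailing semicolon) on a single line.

Answer: ((L,(Y,W,Q)),((J,Z),(N,X),G));

Derivation:
internal I5 with children ['I1', 'I4']
  internal I1 with children ['L', 'I0']
    leaf 'L' → 'L'
    internal I0 with children ['Y', 'W', 'Q']
      leaf 'Y' → 'Y'
      leaf 'W' → 'W'
      leaf 'Q' → 'Q'
    → '(Y,W,Q)'
  → '(L,(Y,W,Q))'
  internal I4 with children ['I3', 'I2', 'G']
    internal I3 with children ['J', 'Z']
      leaf 'J' → 'J'
      leaf 'Z' → 'Z'
    → '(J,Z)'
    internal I2 with children ['N', 'X']
      leaf 'N' → 'N'
      leaf 'X' → 'X'
    → '(N,X)'
    leaf 'G' → 'G'
  → '((J,Z),(N,X),G)'
→ '((L,(Y,W,Q)),((J,Z),(N,X),G))'
Final: ((L,(Y,W,Q)),((J,Z),(N,X),G));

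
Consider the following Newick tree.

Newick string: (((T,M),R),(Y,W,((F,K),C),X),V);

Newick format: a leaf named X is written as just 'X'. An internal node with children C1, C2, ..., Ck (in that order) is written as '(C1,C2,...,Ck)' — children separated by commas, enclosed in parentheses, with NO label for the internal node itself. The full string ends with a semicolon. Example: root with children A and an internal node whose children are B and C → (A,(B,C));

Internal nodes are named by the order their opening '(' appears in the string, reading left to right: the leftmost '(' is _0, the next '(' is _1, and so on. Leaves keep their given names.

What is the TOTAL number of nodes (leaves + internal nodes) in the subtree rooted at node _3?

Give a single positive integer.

Newick: (((T,M),R),(Y,W,((F,K),C),X),V);
Locate _3: it is the '(' at position 11 (the 4th '(' reading left to right).
Query: subtree rooted at _3
_3: subtree_size = 1 + 8
  Y: subtree_size = 1 + 0
  W: subtree_size = 1 + 0
  _4: subtree_size = 1 + 4
    _5: subtree_size = 1 + 2
      F: subtree_size = 1 + 0
      K: subtree_size = 1 + 0
    C: subtree_size = 1 + 0
  X: subtree_size = 1 + 0
Total subtree size of _3: 9

Answer: 9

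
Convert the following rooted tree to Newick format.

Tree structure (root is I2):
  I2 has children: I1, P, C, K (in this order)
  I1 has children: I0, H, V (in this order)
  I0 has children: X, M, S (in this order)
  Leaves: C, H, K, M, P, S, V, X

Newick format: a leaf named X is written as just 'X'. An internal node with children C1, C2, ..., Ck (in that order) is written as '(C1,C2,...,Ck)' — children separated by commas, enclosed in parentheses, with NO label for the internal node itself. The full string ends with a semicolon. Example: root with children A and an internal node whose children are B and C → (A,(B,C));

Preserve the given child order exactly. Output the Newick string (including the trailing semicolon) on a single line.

Answer: (((X,M,S),H,V),P,C,K);

Derivation:
internal I2 with children ['I1', 'P', 'C', 'K']
  internal I1 with children ['I0', 'H', 'V']
    internal I0 with children ['X', 'M', 'S']
      leaf 'X' → 'X'
      leaf 'M' → 'M'
      leaf 'S' → 'S'
    → '(X,M,S)'
    leaf 'H' → 'H'
    leaf 'V' → 'V'
  → '((X,M,S),H,V)'
  leaf 'P' → 'P'
  leaf 'C' → 'C'
  leaf 'K' → 'K'
→ '(((X,M,S),H,V),P,C,K)'
Final: (((X,M,S),H,V),P,C,K);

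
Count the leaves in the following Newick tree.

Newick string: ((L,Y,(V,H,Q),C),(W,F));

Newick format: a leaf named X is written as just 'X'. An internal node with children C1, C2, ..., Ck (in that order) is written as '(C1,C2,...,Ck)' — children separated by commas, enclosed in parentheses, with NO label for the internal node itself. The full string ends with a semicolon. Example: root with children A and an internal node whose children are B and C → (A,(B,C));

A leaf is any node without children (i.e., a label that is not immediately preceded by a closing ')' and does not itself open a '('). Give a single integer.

Newick: ((L,Y,(V,H,Q),C),(W,F));
Scan left-to-right; a leaf is any maximal label run not followed by '(':
  pos 2: leaf 'L' → count = 1
  pos 4: leaf 'Y' → count = 2
  pos 7: leaf 'V' → count = 3
  pos 9: leaf 'H' → count = 4
  pos 11: leaf 'Q' → count = 5
  pos 14: leaf 'C' → count = 6
  pos 18: leaf 'W' → count = 7
  pos 20: leaf 'F' → count = 8
Total leaves: 8

Answer: 8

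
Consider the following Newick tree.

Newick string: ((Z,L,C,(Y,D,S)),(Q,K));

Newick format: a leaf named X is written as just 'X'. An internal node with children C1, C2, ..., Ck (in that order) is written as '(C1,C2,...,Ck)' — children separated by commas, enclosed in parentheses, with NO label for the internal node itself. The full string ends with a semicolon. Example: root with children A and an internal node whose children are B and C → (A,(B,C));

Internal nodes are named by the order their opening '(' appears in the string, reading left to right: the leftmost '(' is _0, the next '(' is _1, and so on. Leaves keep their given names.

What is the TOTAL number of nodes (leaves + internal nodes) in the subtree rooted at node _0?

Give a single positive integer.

Newick: ((Z,L,C,(Y,D,S)),(Q,K));
Locate _0: it is the '(' at position 0 (the 1st '(' reading left to right).
Query: subtree rooted at _0
_0: subtree_size = 1 + 11
  _1: subtree_size = 1 + 7
    Z: subtree_size = 1 + 0
    L: subtree_size = 1 + 0
    C: subtree_size = 1 + 0
    _2: subtree_size = 1 + 3
      Y: subtree_size = 1 + 0
      D: subtree_size = 1 + 0
      S: subtree_size = 1 + 0
  _3: subtree_size = 1 + 2
    Q: subtree_size = 1 + 0
    K: subtree_size = 1 + 0
Total subtree size of _0: 12

Answer: 12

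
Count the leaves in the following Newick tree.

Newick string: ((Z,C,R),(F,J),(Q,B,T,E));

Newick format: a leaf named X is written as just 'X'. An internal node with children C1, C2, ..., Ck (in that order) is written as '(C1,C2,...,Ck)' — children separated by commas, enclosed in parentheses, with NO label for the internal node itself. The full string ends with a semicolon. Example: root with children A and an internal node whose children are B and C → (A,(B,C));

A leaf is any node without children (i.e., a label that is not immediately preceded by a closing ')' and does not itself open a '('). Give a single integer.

Newick: ((Z,C,R),(F,J),(Q,B,T,E));
Scan left-to-right; a leaf is any maximal label run not followed by '(':
  pos 2: leaf 'Z' → count = 1
  pos 4: leaf 'C' → count = 2
  pos 6: leaf 'R' → count = 3
  pos 10: leaf 'F' → count = 4
  pos 12: leaf 'J' → count = 5
  pos 16: leaf 'Q' → count = 6
  pos 18: leaf 'B' → count = 7
  pos 20: leaf 'T' → count = 8
  pos 22: leaf 'E' → count = 9
Total leaves: 9

Answer: 9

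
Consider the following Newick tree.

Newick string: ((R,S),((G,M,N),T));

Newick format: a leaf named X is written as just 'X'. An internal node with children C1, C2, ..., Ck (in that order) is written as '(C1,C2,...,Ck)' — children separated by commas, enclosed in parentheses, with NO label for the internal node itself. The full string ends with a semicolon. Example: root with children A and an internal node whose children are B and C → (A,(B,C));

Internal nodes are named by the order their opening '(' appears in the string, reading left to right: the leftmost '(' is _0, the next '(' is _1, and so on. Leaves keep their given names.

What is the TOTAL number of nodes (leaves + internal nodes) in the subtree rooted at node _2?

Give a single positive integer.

Newick: ((R,S),((G,M,N),T));
Locate _2: it is the '(' at position 7 (the 3rd '(' reading left to right).
Query: subtree rooted at _2
_2: subtree_size = 1 + 5
  _3: subtree_size = 1 + 3
    G: subtree_size = 1 + 0
    M: subtree_size = 1 + 0
    N: subtree_size = 1 + 0
  T: subtree_size = 1 + 0
Total subtree size of _2: 6

Answer: 6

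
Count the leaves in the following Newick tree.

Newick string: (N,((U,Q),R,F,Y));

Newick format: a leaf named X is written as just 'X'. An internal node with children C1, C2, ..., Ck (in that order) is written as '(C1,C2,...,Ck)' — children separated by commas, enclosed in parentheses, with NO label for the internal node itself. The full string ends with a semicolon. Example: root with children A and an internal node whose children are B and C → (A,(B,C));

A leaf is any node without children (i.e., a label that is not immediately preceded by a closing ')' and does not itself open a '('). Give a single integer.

Newick: (N,((U,Q),R,F,Y));
Scan left-to-right; a leaf is any maximal label run not followed by '(':
  pos 1: leaf 'N' → count = 1
  pos 5: leaf 'U' → count = 2
  pos 7: leaf 'Q' → count = 3
  pos 10: leaf 'R' → count = 4
  pos 12: leaf 'F' → count = 5
  pos 14: leaf 'Y' → count = 6
Total leaves: 6

Answer: 6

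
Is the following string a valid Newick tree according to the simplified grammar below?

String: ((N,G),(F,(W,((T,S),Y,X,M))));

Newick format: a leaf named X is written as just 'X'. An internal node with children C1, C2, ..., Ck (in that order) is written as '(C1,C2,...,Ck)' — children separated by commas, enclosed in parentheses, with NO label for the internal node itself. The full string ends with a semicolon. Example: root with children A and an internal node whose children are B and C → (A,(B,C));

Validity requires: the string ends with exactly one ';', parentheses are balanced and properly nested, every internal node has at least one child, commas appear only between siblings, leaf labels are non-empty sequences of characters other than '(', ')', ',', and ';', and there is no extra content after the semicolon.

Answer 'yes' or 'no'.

Input: ((N,G),(F,(W,((T,S),Y,X,M))));
Paren balance: 6 '(' vs 6 ')' OK
Ends with single ';': True
Full parse: OK
Valid: True

Answer: yes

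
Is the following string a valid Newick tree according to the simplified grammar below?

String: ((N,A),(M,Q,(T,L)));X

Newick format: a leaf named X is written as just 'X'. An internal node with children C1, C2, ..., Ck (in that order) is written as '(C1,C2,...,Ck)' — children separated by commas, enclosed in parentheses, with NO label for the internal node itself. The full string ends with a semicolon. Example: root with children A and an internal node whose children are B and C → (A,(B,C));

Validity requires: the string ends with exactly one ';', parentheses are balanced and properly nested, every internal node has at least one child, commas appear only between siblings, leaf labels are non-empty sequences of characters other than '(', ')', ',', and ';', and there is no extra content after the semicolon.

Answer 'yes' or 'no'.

Answer: no

Derivation:
Input: ((N,A),(M,Q,(T,L)));X
Paren balance: 4 '(' vs 4 ')' OK
Ends with single ';': False
Full parse: FAILS (must end with ;)
Valid: False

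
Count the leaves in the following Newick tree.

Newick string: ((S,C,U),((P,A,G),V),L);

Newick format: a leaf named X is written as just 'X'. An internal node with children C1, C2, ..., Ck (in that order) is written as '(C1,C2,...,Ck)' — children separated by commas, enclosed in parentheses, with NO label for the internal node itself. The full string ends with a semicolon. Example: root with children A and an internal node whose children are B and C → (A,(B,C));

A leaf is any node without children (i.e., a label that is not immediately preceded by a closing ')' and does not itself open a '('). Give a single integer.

Newick: ((S,C,U),((P,A,G),V),L);
Scan left-to-right; a leaf is any maximal label run not followed by '(':
  pos 2: leaf 'S' → count = 1
  pos 4: leaf 'C' → count = 2
  pos 6: leaf 'U' → count = 3
  pos 11: leaf 'P' → count = 4
  pos 13: leaf 'A' → count = 5
  pos 15: leaf 'G' → count = 6
  pos 18: leaf 'V' → count = 7
  pos 21: leaf 'L' → count = 8
Total leaves: 8

Answer: 8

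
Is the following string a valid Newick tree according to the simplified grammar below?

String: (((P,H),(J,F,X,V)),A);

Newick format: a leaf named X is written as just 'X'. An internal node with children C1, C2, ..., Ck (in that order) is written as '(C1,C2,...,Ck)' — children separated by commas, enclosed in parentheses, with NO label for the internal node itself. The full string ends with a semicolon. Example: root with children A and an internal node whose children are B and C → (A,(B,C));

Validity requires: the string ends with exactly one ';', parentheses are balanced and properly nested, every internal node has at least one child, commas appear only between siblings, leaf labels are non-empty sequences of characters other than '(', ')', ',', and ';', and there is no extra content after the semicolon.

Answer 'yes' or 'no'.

Answer: yes

Derivation:
Input: (((P,H),(J,F,X,V)),A);
Paren balance: 4 '(' vs 4 ')' OK
Ends with single ';': True
Full parse: OK
Valid: True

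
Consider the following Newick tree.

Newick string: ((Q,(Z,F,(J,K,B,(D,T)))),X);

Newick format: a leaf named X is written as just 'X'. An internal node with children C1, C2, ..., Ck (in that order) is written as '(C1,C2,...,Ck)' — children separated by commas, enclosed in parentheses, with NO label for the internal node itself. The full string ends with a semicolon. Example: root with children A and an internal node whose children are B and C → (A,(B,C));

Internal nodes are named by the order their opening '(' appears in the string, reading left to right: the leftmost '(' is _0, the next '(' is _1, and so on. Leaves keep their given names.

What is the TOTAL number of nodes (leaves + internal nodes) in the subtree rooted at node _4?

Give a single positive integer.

Answer: 3

Derivation:
Newick: ((Q,(Z,F,(J,K,B,(D,T)))),X);
Locate _4: it is the '(' at position 16 (the 5th '(' reading left to right).
Query: subtree rooted at _4
_4: subtree_size = 1 + 2
  D: subtree_size = 1 + 0
  T: subtree_size = 1 + 0
Total subtree size of _4: 3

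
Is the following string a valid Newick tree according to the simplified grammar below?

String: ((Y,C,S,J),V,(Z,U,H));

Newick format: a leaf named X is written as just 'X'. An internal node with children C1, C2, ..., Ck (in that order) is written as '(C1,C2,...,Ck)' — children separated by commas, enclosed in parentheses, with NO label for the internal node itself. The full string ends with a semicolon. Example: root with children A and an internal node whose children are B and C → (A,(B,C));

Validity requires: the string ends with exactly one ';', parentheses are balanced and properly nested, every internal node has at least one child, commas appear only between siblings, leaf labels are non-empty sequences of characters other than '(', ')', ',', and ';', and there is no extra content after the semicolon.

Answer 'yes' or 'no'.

Input: ((Y,C,S,J),V,(Z,U,H));
Paren balance: 3 '(' vs 3 ')' OK
Ends with single ';': True
Full parse: OK
Valid: True

Answer: yes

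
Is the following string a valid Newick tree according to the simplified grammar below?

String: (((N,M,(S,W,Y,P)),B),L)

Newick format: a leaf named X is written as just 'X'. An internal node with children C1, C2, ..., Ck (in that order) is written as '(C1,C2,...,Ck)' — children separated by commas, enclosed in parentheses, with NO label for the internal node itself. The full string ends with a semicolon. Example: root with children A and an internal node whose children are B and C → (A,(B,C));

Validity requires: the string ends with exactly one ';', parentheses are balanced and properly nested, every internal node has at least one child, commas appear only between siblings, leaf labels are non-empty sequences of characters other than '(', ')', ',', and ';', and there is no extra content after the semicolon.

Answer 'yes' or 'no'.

Input: (((N,M,(S,W,Y,P)),B),L)
Paren balance: 4 '(' vs 4 ')' OK
Ends with single ';': False
Full parse: FAILS (must end with ;)
Valid: False

Answer: no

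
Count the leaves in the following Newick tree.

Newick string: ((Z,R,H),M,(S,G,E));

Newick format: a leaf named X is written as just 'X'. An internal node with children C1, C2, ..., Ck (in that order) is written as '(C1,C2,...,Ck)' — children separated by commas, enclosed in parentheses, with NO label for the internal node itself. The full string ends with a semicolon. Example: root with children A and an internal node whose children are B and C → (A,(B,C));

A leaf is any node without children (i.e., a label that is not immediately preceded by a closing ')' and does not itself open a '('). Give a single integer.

Newick: ((Z,R,H),M,(S,G,E));
Scan left-to-right; a leaf is any maximal label run not followed by '(':
  pos 2: leaf 'Z' → count = 1
  pos 4: leaf 'R' → count = 2
  pos 6: leaf 'H' → count = 3
  pos 9: leaf 'M' → count = 4
  pos 12: leaf 'S' → count = 5
  pos 14: leaf 'G' → count = 6
  pos 16: leaf 'E' → count = 7
Total leaves: 7

Answer: 7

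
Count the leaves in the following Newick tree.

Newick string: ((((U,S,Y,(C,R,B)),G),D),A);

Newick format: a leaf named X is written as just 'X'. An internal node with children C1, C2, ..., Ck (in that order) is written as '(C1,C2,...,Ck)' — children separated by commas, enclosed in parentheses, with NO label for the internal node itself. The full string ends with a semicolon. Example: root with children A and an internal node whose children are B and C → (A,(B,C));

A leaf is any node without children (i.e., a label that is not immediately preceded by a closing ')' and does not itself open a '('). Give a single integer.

Answer: 9

Derivation:
Newick: ((((U,S,Y,(C,R,B)),G),D),A);
Scan left-to-right; a leaf is any maximal label run not followed by '(':
  pos 4: leaf 'U' → count = 1
  pos 6: leaf 'S' → count = 2
  pos 8: leaf 'Y' → count = 3
  pos 11: leaf 'C' → count = 4
  pos 13: leaf 'R' → count = 5
  pos 15: leaf 'B' → count = 6
  pos 19: leaf 'G' → count = 7
  pos 22: leaf 'D' → count = 8
  pos 25: leaf 'A' → count = 9
Total leaves: 9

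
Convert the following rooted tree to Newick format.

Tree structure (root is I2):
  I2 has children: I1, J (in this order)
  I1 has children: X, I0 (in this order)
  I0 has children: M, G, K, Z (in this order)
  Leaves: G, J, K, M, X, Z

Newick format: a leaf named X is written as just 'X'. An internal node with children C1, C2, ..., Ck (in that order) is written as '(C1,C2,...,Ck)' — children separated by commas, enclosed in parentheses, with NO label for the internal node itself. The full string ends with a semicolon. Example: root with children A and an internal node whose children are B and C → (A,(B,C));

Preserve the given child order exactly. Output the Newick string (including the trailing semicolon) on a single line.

internal I2 with children ['I1', 'J']
  internal I1 with children ['X', 'I0']
    leaf 'X' → 'X'
    internal I0 with children ['M', 'G', 'K', 'Z']
      leaf 'M' → 'M'
      leaf 'G' → 'G'
      leaf 'K' → 'K'
      leaf 'Z' → 'Z'
    → '(M,G,K,Z)'
  → '(X,(M,G,K,Z))'
  leaf 'J' → 'J'
→ '((X,(M,G,K,Z)),J)'
Final: ((X,(M,G,K,Z)),J);

Answer: ((X,(M,G,K,Z)),J);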